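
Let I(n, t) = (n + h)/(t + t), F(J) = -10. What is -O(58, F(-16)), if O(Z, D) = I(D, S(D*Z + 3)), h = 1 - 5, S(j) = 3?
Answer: 7/3 ≈ 2.3333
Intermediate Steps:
h = -4
I(n, t) = (-4 + n)/(2*t) (I(n, t) = (n - 4)/(t + t) = (-4 + n)/((2*t)) = (-4 + n)*(1/(2*t)) = (-4 + n)/(2*t))
O(Z, D) = -⅔ + D/6 (O(Z, D) = (½)*(-4 + D)/3 = (½)*(⅓)*(-4 + D) = -⅔ + D/6)
-O(58, F(-16)) = -(-⅔ + (⅙)*(-10)) = -(-⅔ - 5/3) = -1*(-7/3) = 7/3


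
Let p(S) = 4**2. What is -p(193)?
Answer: -16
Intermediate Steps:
p(S) = 16
-p(193) = -1*16 = -16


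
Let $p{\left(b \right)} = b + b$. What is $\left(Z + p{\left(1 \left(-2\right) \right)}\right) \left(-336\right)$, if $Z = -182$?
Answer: $62496$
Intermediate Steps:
$p{\left(b \right)} = 2 b$
$\left(Z + p{\left(1 \left(-2\right) \right)}\right) \left(-336\right) = \left(-182 + 2 \cdot 1 \left(-2\right)\right) \left(-336\right) = \left(-182 + 2 \left(-2\right)\right) \left(-336\right) = \left(-182 - 4\right) \left(-336\right) = \left(-186\right) \left(-336\right) = 62496$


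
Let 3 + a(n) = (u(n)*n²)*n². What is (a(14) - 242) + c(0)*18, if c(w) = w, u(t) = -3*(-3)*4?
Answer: 1382731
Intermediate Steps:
u(t) = 36 (u(t) = 9*4 = 36)
a(n) = -3 + 36*n⁴ (a(n) = -3 + (36*n²)*n² = -3 + 36*n⁴)
(a(14) - 242) + c(0)*18 = ((-3 + 36*14⁴) - 242) + 0*18 = ((-3 + 36*38416) - 242) + 0 = ((-3 + 1382976) - 242) + 0 = (1382973 - 242) + 0 = 1382731 + 0 = 1382731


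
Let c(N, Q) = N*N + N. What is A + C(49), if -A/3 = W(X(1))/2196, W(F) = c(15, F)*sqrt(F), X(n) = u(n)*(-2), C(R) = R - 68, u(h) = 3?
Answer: -19 - 20*I*sqrt(6)/61 ≈ -19.0 - 0.80311*I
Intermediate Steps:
C(R) = -68 + R
c(N, Q) = N + N**2 (c(N, Q) = N**2 + N = N + N**2)
X(n) = -6 (X(n) = 3*(-2) = -6)
W(F) = 240*sqrt(F) (W(F) = (15*(1 + 15))*sqrt(F) = (15*16)*sqrt(F) = 240*sqrt(F))
A = -20*I*sqrt(6)/61 (A = -3*240*sqrt(-6)/2196 = -3*240*(I*sqrt(6))/2196 = -3*240*I*sqrt(6)/2196 = -20*I*sqrt(6)/61 ≈ -0.80311*I)
A + C(49) = -20*I*sqrt(6)/61 + (-68 + 49) = -20*I*sqrt(6)/61 - 19 = -19 - 20*I*sqrt(6)/61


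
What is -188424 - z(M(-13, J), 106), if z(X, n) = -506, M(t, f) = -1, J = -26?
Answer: -187918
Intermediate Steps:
-188424 - z(M(-13, J), 106) = -188424 - 1*(-506) = -188424 + 506 = -187918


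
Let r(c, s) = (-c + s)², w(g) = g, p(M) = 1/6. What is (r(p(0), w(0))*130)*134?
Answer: 4355/9 ≈ 483.89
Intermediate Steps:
p(M) = ⅙
r(c, s) = (s - c)²
(r(p(0), w(0))*130)*134 = ((⅙ - 1*0)²*130)*134 = ((⅙ + 0)²*130)*134 = ((⅙)²*130)*134 = ((1/36)*130)*134 = (65/18)*134 = 4355/9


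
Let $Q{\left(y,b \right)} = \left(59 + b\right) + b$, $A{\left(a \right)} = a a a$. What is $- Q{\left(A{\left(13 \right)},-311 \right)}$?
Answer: $563$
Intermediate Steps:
$A{\left(a \right)} = a^{3}$ ($A{\left(a \right)} = a^{2} a = a^{3}$)
$Q{\left(y,b \right)} = 59 + 2 b$
$- Q{\left(A{\left(13 \right)},-311 \right)} = - (59 + 2 \left(-311\right)) = - (59 - 622) = \left(-1\right) \left(-563\right) = 563$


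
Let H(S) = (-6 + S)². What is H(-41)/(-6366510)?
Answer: -2209/6366510 ≈ -0.00034697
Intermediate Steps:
H(-41)/(-6366510) = (-6 - 41)²/(-6366510) = (-47)²*(-1/6366510) = 2209*(-1/6366510) = -2209/6366510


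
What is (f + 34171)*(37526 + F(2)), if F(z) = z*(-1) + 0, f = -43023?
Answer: -332162448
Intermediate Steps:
F(z) = -z (F(z) = -z + 0 = -z)
(f + 34171)*(37526 + F(2)) = (-43023 + 34171)*(37526 - 1*2) = -8852*(37526 - 2) = -8852*37524 = -332162448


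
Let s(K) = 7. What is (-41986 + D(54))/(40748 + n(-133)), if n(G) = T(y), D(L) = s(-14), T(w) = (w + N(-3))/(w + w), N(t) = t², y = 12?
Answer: -335832/325991 ≈ -1.0302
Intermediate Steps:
T(w) = (9 + w)/(2*w) (T(w) = (w + (-3)²)/(w + w) = (w + 9)/((2*w)) = (9 + w)*(1/(2*w)) = (9 + w)/(2*w))
D(L) = 7
n(G) = 7/8 (n(G) = (½)*(9 + 12)/12 = (½)*(1/12)*21 = 7/8)
(-41986 + D(54))/(40748 + n(-133)) = (-41986 + 7)/(40748 + 7/8) = -41979/325991/8 = -41979*8/325991 = -335832/325991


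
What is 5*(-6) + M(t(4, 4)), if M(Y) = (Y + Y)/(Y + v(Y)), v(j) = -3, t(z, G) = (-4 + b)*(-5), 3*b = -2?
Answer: -1690/61 ≈ -27.705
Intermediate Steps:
b = -⅔ (b = (⅓)*(-2) = -⅔ ≈ -0.66667)
t(z, G) = 70/3 (t(z, G) = (-4 - ⅔)*(-5) = -14/3*(-5) = 70/3)
M(Y) = 2*Y/(-3 + Y) (M(Y) = (Y + Y)/(Y - 3) = (2*Y)/(-3 + Y) = 2*Y/(-3 + Y))
5*(-6) + M(t(4, 4)) = 5*(-6) + 2*(70/3)/(-3 + 70/3) = -30 + 2*(70/3)/(61/3) = -30 + 2*(70/3)*(3/61) = -30 + 140/61 = -1690/61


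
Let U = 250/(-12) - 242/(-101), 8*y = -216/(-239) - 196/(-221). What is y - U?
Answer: 298655561/16004157 ≈ 18.661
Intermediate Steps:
y = 23645/105638 (y = (-216/(-239) - 196/(-221))/8 = (-216*(-1/239) - 196*(-1/221))/8 = (216/239 + 196/221)/8 = (1/8)*(94580/52819) = 23645/105638 ≈ 0.22383)
U = -11173/606 (U = 250*(-1/12) - 242*(-1/101) = -125/6 + 242/101 = -11173/606 ≈ -18.437)
y - U = 23645/105638 - 1*(-11173/606) = 23645/105638 + 11173/606 = 298655561/16004157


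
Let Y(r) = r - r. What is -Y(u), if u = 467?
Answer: 0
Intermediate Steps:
Y(r) = 0
-Y(u) = -1*0 = 0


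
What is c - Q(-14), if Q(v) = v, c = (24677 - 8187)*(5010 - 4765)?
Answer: 4040064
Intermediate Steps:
c = 4040050 (c = 16490*245 = 4040050)
c - Q(-14) = 4040050 - 1*(-14) = 4040050 + 14 = 4040064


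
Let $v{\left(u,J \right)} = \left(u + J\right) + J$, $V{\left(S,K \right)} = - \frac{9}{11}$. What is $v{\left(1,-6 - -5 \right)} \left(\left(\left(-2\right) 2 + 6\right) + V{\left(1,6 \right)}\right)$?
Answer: $- \frac{13}{11} \approx -1.1818$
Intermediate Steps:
$V{\left(S,K \right)} = - \frac{9}{11}$ ($V{\left(S,K \right)} = \left(-9\right) \frac{1}{11} = - \frac{9}{11}$)
$v{\left(u,J \right)} = u + 2 J$ ($v{\left(u,J \right)} = \left(J + u\right) + J = u + 2 J$)
$v{\left(1,-6 - -5 \right)} \left(\left(\left(-2\right) 2 + 6\right) + V{\left(1,6 \right)}\right) = \left(1 + 2 \left(-6 - -5\right)\right) \left(\left(\left(-2\right) 2 + 6\right) - \frac{9}{11}\right) = \left(1 + 2 \left(-6 + 5\right)\right) \left(\left(-4 + 6\right) - \frac{9}{11}\right) = \left(1 + 2 \left(-1\right)\right) \left(2 - \frac{9}{11}\right) = \left(1 - 2\right) \frac{13}{11} = \left(-1\right) \frac{13}{11} = - \frac{13}{11}$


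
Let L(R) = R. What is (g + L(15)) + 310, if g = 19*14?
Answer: 591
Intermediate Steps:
g = 266
(g + L(15)) + 310 = (266 + 15) + 310 = 281 + 310 = 591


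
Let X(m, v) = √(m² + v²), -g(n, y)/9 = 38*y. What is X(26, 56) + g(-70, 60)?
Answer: -20520 + 2*√953 ≈ -20458.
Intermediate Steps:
g(n, y) = -342*y
X(26, 56) + g(-70, 60) = √(26² + 56²) - 342*60 = √(676 + 3136) - 20520 = √3812 - 20520 = 2*√953 - 20520 = -20520 + 2*√953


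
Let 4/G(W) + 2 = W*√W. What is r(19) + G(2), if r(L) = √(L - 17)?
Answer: 2 + 3*√2 ≈ 6.2426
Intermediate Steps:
G(W) = 4/(-2 + W^(3/2)) (G(W) = 4/(-2 + W*√W) = 4/(-2 + W^(3/2)))
r(L) = √(-17 + L)
r(19) + G(2) = √(-17 + 19) + 4/(-2 + 2^(3/2)) = √2 + 4/(-2 + 2*√2)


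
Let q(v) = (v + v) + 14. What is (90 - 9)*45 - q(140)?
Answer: 3351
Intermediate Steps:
q(v) = 14 + 2*v (q(v) = 2*v + 14 = 14 + 2*v)
(90 - 9)*45 - q(140) = (90 - 9)*45 - (14 + 2*140) = 81*45 - (14 + 280) = 3645 - 1*294 = 3645 - 294 = 3351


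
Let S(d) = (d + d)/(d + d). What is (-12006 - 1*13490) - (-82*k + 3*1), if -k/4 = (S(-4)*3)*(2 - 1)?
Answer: -26483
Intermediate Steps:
S(d) = 1 (S(d) = (2*d)/((2*d)) = (2*d)*(1/(2*d)) = 1)
k = -12 (k = -4*1*3*(2 - 1) = -12 ≈ -12.000)
(-12006 - 1*13490) - (-82*k + 3*1) = (-12006 - 1*13490) - (-82*(-12) + 3*1) = (-12006 - 13490) - (984 + 3) = -25496 - 1*987 = -25496 - 987 = -26483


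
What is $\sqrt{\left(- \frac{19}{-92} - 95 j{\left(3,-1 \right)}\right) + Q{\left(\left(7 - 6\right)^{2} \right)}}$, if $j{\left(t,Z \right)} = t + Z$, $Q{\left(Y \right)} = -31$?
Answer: $\frac{3 i \sqrt{51911}}{46} \approx 14.859 i$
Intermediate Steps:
$j{\left(t,Z \right)} = Z + t$
$\sqrt{\left(- \frac{19}{-92} - 95 j{\left(3,-1 \right)}\right) + Q{\left(\left(7 - 6\right)^{2} \right)}} = \sqrt{\left(- \frac{19}{-92} - 95 \left(-1 + 3\right)\right) - 31} = \sqrt{\left(\left(-19\right) \left(- \frac{1}{92}\right) - 190\right) - 31} = \sqrt{\left(\frac{19}{92} - 190\right) - 31} = \sqrt{- \frac{17461}{92} - 31} = \sqrt{- \frac{20313}{92}} = \frac{3 i \sqrt{51911}}{46}$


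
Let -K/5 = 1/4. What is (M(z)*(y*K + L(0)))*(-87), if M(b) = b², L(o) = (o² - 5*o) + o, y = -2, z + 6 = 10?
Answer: -3480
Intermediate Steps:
z = 4 (z = -6 + 10 = 4)
K = -5/4 ≈ -1.2500
L(o) = o² - 4*o
(M(z)*(y*K + L(0)))*(-87) = (4²*(-2*(-5/4) + 0*(-4 + 0)))*(-87) = (16*(5/2 + 0*(-4)))*(-87) = (16*(5/2 + 0))*(-87) = (16*(5/2))*(-87) = 40*(-87) = -3480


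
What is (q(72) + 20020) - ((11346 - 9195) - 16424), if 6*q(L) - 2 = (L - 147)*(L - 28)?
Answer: 101230/3 ≈ 33743.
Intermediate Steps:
q(L) = 1/3 + (-147 + L)*(-28 + L)/6 (q(L) = 1/3 + ((L - 147)*(L - 28))/6 = 1/3 + ((-147 + L)*(-28 + L))/6 = 1/3 + (-147 + L)*(-28 + L)/6)
(q(72) + 20020) - ((11346 - 9195) - 16424) = ((2059/3 - 175/6*72 + (1/6)*72**2) + 20020) - ((11346 - 9195) - 16424) = ((2059/3 - 2100 + (1/6)*5184) + 20020) - (2151 - 16424) = ((2059/3 - 2100 + 864) + 20020) - 1*(-14273) = (-1649/3 + 20020) + 14273 = 58411/3 + 14273 = 101230/3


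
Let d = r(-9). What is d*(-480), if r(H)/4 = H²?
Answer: -155520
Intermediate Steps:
r(H) = 4*H²
d = 324 (d = 4*(-9)² = 4*81 = 324)
d*(-480) = 324*(-480) = -155520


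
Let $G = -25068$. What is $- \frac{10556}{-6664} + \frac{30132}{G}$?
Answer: $\frac{189935}{497182} \approx 0.38202$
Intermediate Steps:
$- \frac{10556}{-6664} + \frac{30132}{G} = - \frac{10556}{-6664} + \frac{30132}{-25068} = \left(-10556\right) \left(- \frac{1}{6664}\right) + 30132 \left(- \frac{1}{25068}\right) = \frac{377}{238} - \frac{2511}{2089} = \frac{189935}{497182}$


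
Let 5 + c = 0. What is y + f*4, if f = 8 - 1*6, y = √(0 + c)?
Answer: 8 + I*√5 ≈ 8.0 + 2.2361*I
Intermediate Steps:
c = -5 (c = -5 + 0 = -5)
y = I*√5 (y = √(0 - 5) = √(-5) = I*√5 ≈ 2.2361*I)
f = 2 (f = 8 - 6 = 2)
y + f*4 = I*√5 + 2*4 = I*√5 + 8 = 8 + I*√5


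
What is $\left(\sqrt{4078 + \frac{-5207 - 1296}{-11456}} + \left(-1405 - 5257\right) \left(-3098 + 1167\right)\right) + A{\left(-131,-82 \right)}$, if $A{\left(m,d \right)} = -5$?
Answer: $12864317 + \frac{\sqrt{8363608709}}{1432} \approx 1.2864 \cdot 10^{7}$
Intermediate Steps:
$\left(\sqrt{4078 + \frac{-5207 - 1296}{-11456}} + \left(-1405 - 5257\right) \left(-3098 + 1167\right)\right) + A{\left(-131,-82 \right)} = \left(\sqrt{4078 + \frac{-5207 - 1296}{-11456}} + \left(-1405 - 5257\right) \left(-3098 + 1167\right)\right) - 5 = \left(\sqrt{4078 + \left(-5207 - 1296\right) \left(- \frac{1}{11456}\right)} - -12864322\right) - 5 = \left(\sqrt{4078 - - \frac{6503}{11456}} + 12864322\right) - 5 = \left(\sqrt{4078 + \frac{6503}{11456}} + 12864322\right) - 5 = \left(\sqrt{\frac{46724071}{11456}} + 12864322\right) - 5 = \left(\frac{\sqrt{8363608709}}{1432} + 12864322\right) - 5 = \left(12864322 + \frac{\sqrt{8363608709}}{1432}\right) - 5 = 12864317 + \frac{\sqrt{8363608709}}{1432}$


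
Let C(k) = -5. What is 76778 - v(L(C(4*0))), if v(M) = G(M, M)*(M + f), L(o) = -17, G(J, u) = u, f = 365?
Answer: 82694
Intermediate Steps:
v(M) = M*(365 + M) (v(M) = M*(M + 365) = M*(365 + M))
76778 - v(L(C(4*0))) = 76778 - (-17)*(365 - 17) = 76778 - (-17)*348 = 76778 - 1*(-5916) = 76778 + 5916 = 82694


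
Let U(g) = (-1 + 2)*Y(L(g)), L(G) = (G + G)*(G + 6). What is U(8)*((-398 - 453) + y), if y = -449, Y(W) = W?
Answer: -291200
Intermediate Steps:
L(G) = 2*G*(6 + G) (L(G) = (2*G)*(6 + G) = 2*G*(6 + G))
U(g) = 2*g*(6 + g) (U(g) = (-1 + 2)*(2*g*(6 + g)) = 1*(2*g*(6 + g)) = 2*g*(6 + g))
U(8)*((-398 - 453) + y) = (2*8*(6 + 8))*((-398 - 453) - 449) = (2*8*14)*(-851 - 449) = 224*(-1300) = -291200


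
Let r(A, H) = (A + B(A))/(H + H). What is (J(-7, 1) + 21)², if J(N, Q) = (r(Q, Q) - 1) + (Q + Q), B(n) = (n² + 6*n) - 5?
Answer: 2209/4 ≈ 552.25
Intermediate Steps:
B(n) = -5 + n² + 6*n
r(A, H) = (-5 + A² + 7*A)/(2*H) (r(A, H) = (A + (-5 + A² + 6*A))/(H + H) = (-5 + A² + 7*A)/((2*H)) = (-5 + A² + 7*A)*(1/(2*H)) = (-5 + A² + 7*A)/(2*H))
J(N, Q) = -1 + 2*Q + (-5 + Q² + 7*Q)/(2*Q) (J(N, Q) = ((-5 + Q² + 7*Q)/(2*Q) - 1) + (Q + Q) = (-1 + (-5 + Q² + 7*Q)/(2*Q)) + 2*Q = -1 + 2*Q + (-5 + Q² + 7*Q)/(2*Q))
(J(-7, 1) + 21)² = ((5/2)*(-1 + 1 + 1²)/1 + 21)² = ((5/2)*1*(-1 + 1 + 1) + 21)² = ((5/2)*1*1 + 21)² = (5/2 + 21)² = (47/2)² = 2209/4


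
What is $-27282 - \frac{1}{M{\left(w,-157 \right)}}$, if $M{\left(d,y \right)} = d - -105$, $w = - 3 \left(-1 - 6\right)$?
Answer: $- \frac{3437533}{126} \approx -27282.0$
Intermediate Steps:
$w = 21$ ($w = \left(-3\right) \left(-7\right) = 21$)
$M{\left(d,y \right)} = 105 + d$ ($M{\left(d,y \right)} = d + 105 = 105 + d$)
$-27282 - \frac{1}{M{\left(w,-157 \right)}} = -27282 - \frac{1}{105 + 21} = -27282 - \frac{1}{126} = - \frac{3437533}{126}$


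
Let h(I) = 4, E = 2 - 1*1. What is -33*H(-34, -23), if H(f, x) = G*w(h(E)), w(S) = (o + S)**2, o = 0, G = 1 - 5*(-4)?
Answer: -11088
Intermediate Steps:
E = 1 (E = 2 - 1 = 1)
G = 21 (G = 1 + 20 = 21)
w(S) = S**2 (w(S) = (0 + S)**2 = S**2)
H(f, x) = 336 (H(f, x) = 21*4**2 = 21*16 = 336)
-33*H(-34, -23) = -33*336 = -11088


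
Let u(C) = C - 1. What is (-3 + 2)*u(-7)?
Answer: 8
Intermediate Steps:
u(C) = -1 + C
(-3 + 2)*u(-7) = (-3 + 2)*(-1 - 7) = -1*(-8) = 8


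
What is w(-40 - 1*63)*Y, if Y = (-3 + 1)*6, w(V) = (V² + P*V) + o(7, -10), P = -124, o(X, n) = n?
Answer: -280452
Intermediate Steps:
w(V) = -10 + V² - 124*V (w(V) = (V² - 124*V) - 10 = -10 + V² - 124*V)
Y = -12 (Y = -2*6 = -12)
w(-40 - 1*63)*Y = (-10 + (-40 - 1*63)² - 124*(-40 - 1*63))*(-12) = (-10 + (-40 - 63)² - 124*(-40 - 63))*(-12) = (-10 + (-103)² - 124*(-103))*(-12) = (-10 + 10609 + 12772)*(-12) = 23371*(-12) = -280452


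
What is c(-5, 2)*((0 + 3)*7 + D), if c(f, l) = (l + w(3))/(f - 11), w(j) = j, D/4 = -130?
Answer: 2495/16 ≈ 155.94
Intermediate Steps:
D = -520 (D = 4*(-130) = -520)
c(f, l) = (3 + l)/(-11 + f) (c(f, l) = (l + 3)/(f - 11) = (3 + l)/(-11 + f))
c(-5, 2)*((0 + 3)*7 + D) = ((3 + 2)/(-11 - 5))*((0 + 3)*7 - 520) = (5/(-16))*(3*7 - 520) = (-1/16*5)*(21 - 520) = -5/16*(-499) = 2495/16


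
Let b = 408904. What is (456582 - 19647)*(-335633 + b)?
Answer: 32014664385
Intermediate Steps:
(456582 - 19647)*(-335633 + b) = (456582 - 19647)*(-335633 + 408904) = 436935*73271 = 32014664385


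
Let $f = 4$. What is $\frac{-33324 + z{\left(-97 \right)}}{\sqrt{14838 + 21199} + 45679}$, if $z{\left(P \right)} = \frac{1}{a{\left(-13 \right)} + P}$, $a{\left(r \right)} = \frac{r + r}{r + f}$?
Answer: $- \frac{429769912241}{589098382796} + \frac{9408479 \sqrt{36037}}{589098382796} \approx -0.72651$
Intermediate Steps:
$a{\left(r \right)} = \frac{2 r}{4 + r}$ ($a{\left(r \right)} = \frac{r + r}{r + 4} = \frac{2 r}{4 + r}$)
$z{\left(P \right)} = \frac{1}{\frac{26}{9} + P}$ ($z{\left(P \right)} = \frac{1}{2 \left(-13\right) \frac{1}{4 - 13} + P} = \frac{1}{2 \left(-13\right) \frac{1}{-9} + P} = \frac{1}{2 \left(-13\right) \left(- \frac{1}{9}\right) + P} = \frac{1}{\frac{26}{9} + P}$)
$\frac{-33324 + z{\left(-97 \right)}}{\sqrt{14838 + 21199} + 45679} = \frac{-33324 + \frac{9}{26 + 9 \left(-97\right)}}{\sqrt{14838 + 21199} + 45679} = \frac{-33324 + \frac{9}{26 - 873}}{\sqrt{36037} + 45679} = \frac{-33324 + \frac{9}{-847}}{45679 + \sqrt{36037}} = \frac{-33324 + 9 \left(- \frac{1}{847}\right)}{45679 + \sqrt{36037}} = \frac{-33324 - \frac{9}{847}}{45679 + \sqrt{36037}} = - \frac{28225437}{847 \left(45679 + \sqrt{36037}\right)}$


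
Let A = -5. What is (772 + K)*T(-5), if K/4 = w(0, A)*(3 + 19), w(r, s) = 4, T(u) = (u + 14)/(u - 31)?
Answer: -281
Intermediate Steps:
T(u) = (14 + u)/(-31 + u)
K = 352 (K = 4*(4*(3 + 19)) = 4*(4*22) = 4*88 = 352)
(772 + K)*T(-5) = (772 + 352)*((14 - 5)/(-31 - 5)) = 1124*(9/(-36)) = 1124*(-1/36*9) = 1124*(-¼) = -281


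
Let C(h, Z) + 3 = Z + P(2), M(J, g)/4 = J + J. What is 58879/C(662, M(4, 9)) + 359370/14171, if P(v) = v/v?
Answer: 845155409/425130 ≈ 1988.0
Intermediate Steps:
P(v) = 1
M(J, g) = 8*J (M(J, g) = 4*(J + J) = 4*(2*J) = 8*J)
C(h, Z) = -2 + Z (C(h, Z) = -3 + (Z + 1) = -3 + (1 + Z) = -2 + Z)
58879/C(662, M(4, 9)) + 359370/14171 = 58879/(-2 + 8*4) + 359370/14171 = 58879/(-2 + 32) + 359370*(1/14171) = 58879/30 + 359370/14171 = 845155409/425130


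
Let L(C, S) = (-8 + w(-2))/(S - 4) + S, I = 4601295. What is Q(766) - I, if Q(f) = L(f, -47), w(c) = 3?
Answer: -234668437/51 ≈ -4.6013e+6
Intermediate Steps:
L(C, S) = S - 5/(-4 + S) (L(C, S) = (-8 + 3)/(S - 4) + S = -5/(-4 + S) + S = S - 5/(-4 + S))
Q(f) = -2392/51 (Q(f) = (-5 + (-47)² - 4*(-47))/(-4 - 47) = (-5 + 2209 + 188)/(-51) = -1/51*2392 = -2392/51)
Q(766) - I = -2392/51 - 1*4601295 = -2392/51 - 4601295 = -234668437/51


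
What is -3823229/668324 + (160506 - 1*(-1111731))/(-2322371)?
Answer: -9729222676747/1552096276204 ≈ -6.2684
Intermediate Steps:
-3823229/668324 + (160506 - 1*(-1111731))/(-2322371) = -3823229*1/668324 + (160506 + 1111731)*(-1/2322371) = -3823229/668324 + 1272237*(-1/2322371) = -3823229/668324 - 1272237/2322371 = -9729222676747/1552096276204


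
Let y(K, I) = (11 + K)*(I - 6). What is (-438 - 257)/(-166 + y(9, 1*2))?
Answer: 695/246 ≈ 2.8252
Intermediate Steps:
y(K, I) = (-6 + I)*(11 + K) (y(K, I) = (11 + K)*(-6 + I) = (-6 + I)*(11 + K))
(-438 - 257)/(-166 + y(9, 1*2)) = (-438 - 257)/(-166 + (-66 - 6*9 + 11*(1*2) + (1*2)*9)) = -695/(-166 + (-66 - 54 + 11*2 + 2*9)) = -695/(-166 + (-66 - 54 + 22 + 18)) = -695/(-166 - 80) = -695/(-246) = -695*(-1/246) = 695/246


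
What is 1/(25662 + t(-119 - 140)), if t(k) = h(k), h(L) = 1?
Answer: 1/25663 ≈ 3.8967e-5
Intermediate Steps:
t(k) = 1
1/(25662 + t(-119 - 140)) = 1/(25662 + 1) = 1/25663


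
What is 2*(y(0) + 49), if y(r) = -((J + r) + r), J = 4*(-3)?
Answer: 122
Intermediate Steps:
J = -12
y(r) = 12 - 2*r (y(r) = -((-12 + r) + r) = -(-12 + 2*r) = 12 - 2*r)
2*(y(0) + 49) = 2*((12 - 2*0) + 49) = 2*((12 + 0) + 49) = 2*(12 + 49) = 2*61 = 122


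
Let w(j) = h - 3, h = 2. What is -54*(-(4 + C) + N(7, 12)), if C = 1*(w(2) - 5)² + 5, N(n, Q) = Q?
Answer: 1782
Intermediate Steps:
w(j) = -1 (w(j) = 2 - 3 = -1)
C = 41 (C = 1*(-1 - 5)² + 5 = 1*(-6)² + 5 = 1*36 + 5 = 36 + 5 = 41)
-54*(-(4 + C) + N(7, 12)) = -54*(-(4 + 41) + 12) = -54*(-1*45 + 12) = -54*(-45 + 12) = -54*(-33) = 1782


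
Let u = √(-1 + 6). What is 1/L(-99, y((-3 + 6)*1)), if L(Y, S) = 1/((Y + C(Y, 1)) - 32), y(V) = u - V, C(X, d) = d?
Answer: -130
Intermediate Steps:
u = √5 ≈ 2.2361
y(V) = √5 - V
L(Y, S) = 1/(-31 + Y) (L(Y, S) = 1/((Y + 1) - 32) = 1/((1 + Y) - 32) = 1/(-31 + Y))
1/L(-99, y((-3 + 6)*1)) = 1/(1/(-31 - 99)) = 1/(1/(-130)) = 1/(-1/130) = -130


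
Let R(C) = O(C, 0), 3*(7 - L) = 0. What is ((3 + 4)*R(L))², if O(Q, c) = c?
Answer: 0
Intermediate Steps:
L = 7 (L = 7 - ⅓*0 = 7 + 0 = 7)
R(C) = 0
((3 + 4)*R(L))² = ((3 + 4)*0)² = (7*0)² = 0² = 0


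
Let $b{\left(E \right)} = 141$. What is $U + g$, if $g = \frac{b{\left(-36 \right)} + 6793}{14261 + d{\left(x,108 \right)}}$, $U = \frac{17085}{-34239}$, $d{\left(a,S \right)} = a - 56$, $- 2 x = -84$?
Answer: $- \frac{1998923}{162601011} \approx -0.012293$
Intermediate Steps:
$x = 42$ ($x = \left(- \frac{1}{2}\right) \left(-84\right) = 42$)
$d{\left(a,S \right)} = -56 + a$
$U = - \frac{5695}{11413}$ ($U = 17085 \left(- \frac{1}{34239}\right) = - \frac{5695}{11413} \approx -0.49899$)
$g = \frac{6934}{14247}$ ($g = \frac{141 + 6793}{14261 + \left(-56 + 42\right)} = \frac{6934}{14261 - 14} = \frac{6934}{14247} \approx 0.4867$)
$U + g = - \frac{5695}{11413} + \frac{6934}{14247} = - \frac{1998923}{162601011}$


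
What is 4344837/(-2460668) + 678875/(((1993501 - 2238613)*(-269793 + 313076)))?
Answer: -1646315714404609/932345584507176 ≈ -1.7658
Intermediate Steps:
4344837/(-2460668) + 678875/(((1993501 - 2238613)*(-269793 + 313076))) = 4344837*(-1/2460668) + 678875/((-245112*43283)) = -620691/351524 + 678875/(-10609182696) = -620691/351524 + 678875*(-1/10609182696) = -620691/351524 - 678875/10609182696 = -1646315714404609/932345584507176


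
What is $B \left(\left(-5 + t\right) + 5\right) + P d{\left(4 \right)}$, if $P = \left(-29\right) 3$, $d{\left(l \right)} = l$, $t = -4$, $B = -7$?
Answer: $-320$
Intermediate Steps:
$P = -87$
$B \left(\left(-5 + t\right) + 5\right) + P d{\left(4 \right)} = - 7 \left(\left(-5 - 4\right) + 5\right) - 348 = - 7 \left(-9 + 5\right) - 348 = \left(-7\right) \left(-4\right) - 348 = 28 - 348 = -320$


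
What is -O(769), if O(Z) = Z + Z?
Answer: -1538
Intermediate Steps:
O(Z) = 2*Z
-O(769) = -2*769 = -1*1538 = -1538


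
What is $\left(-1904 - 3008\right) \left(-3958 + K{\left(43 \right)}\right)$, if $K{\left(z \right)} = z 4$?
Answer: $18596832$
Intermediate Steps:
$K{\left(z \right)} = 4 z$
$\left(-1904 - 3008\right) \left(-3958 + K{\left(43 \right)}\right) = \left(-1904 - 3008\right) \left(-3958 + 4 \cdot 43\right) = - 4912 \left(-3958 + 172\right) = \left(-4912\right) \left(-3786\right) = 18596832$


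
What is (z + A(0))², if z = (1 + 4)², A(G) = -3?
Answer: 484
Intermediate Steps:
z = 25 (z = 5² = 25)
(z + A(0))² = (25 - 3)² = 22² = 484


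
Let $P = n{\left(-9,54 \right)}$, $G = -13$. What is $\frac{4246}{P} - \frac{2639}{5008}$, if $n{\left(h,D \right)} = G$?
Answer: $- \frac{21298275}{65104} \approx -327.14$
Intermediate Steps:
$n{\left(h,D \right)} = -13$
$P = -13$
$\frac{4246}{P} - \frac{2639}{5008} = \frac{4246}{-13} - \frac{2639}{5008} = 4246 \left(- \frac{1}{13}\right) - \frac{2639}{5008} = - \frac{4246}{13} - \frac{2639}{5008} = - \frac{21298275}{65104}$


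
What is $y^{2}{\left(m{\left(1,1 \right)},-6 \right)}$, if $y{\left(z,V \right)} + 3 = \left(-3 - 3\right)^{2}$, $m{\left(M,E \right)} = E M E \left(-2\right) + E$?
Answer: $1089$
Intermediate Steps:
$m{\left(M,E \right)} = E - 2 M E^{2}$ ($m{\left(M,E \right)} = M E^{2} \left(-2\right) + E = - 2 M E^{2} + E = E - 2 M E^{2}$)
$y{\left(z,V \right)} = 33$ ($y{\left(z,V \right)} = -3 + \left(-3 - 3\right)^{2} = -3 + \left(-6\right)^{2} = -3 + 36 = 33$)
$y^{2}{\left(m{\left(1,1 \right)},-6 \right)} = 33^{2} = 1089$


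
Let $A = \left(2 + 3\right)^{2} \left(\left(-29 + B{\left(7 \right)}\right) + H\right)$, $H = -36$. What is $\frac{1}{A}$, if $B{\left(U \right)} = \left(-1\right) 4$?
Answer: $- \frac{1}{1725} \approx -0.00057971$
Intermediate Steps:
$B{\left(U \right)} = -4$
$A = -1725$ ($A = \left(2 + 3\right)^{2} \left(\left(-29 - 4\right) - 36\right) = 5^{2} \left(-33 - 36\right) = 25 \left(-69\right) = -1725$)
$\frac{1}{A} = \frac{1}{-1725} = - \frac{1}{1725}$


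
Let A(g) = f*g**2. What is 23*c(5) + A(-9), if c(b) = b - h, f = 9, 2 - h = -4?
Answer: 706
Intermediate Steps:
h = 6 (h = 2 - 1*(-4) = 2 + 4 = 6)
c(b) = -6 + b (c(b) = b - 1*6 = b - 6 = -6 + b)
A(g) = 9*g**2
23*c(5) + A(-9) = 23*(-6 + 5) + 9*(-9)**2 = 23*(-1) + 9*81 = -23 + 729 = 706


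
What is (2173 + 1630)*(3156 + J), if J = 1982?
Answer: 19539814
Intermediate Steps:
(2173 + 1630)*(3156 + J) = (2173 + 1630)*(3156 + 1982) = 3803*5138 = 19539814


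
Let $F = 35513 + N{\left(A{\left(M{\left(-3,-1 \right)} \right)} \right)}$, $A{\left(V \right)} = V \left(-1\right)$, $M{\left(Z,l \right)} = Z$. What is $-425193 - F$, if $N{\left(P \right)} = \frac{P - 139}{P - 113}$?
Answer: $- \frac{25338898}{55} \approx -4.6071 \cdot 10^{5}$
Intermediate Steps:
$A{\left(V \right)} = - V$
$N{\left(P \right)} = \frac{-139 + P}{-113 + P}$
$F = \frac{1953283}{55}$ ($F = 35513 + \frac{-139 - -3}{-113 - -3} = 35513 + \frac{-139 + 3}{-113 + 3} = 35513 + \frac{1}{-110} \left(-136\right) = 35513 - - \frac{68}{55} = 35513 + \frac{68}{55} = \frac{1953283}{55} \approx 35514.0$)
$-425193 - F = -425193 - \frac{1953283}{55} = - \frac{25338898}{55}$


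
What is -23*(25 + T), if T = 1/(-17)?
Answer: -9752/17 ≈ -573.65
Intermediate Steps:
T = -1/17 ≈ -0.058824
-23*(25 + T) = -23*(25 - 1/17) = -23*424/17 = -9752/17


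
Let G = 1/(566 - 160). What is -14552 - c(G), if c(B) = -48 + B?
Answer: -5888625/406 ≈ -14504.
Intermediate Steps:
G = 1/406 ≈ 0.0024631
-14552 - c(G) = -14552 - (-48 + 1/406) = -14552 - 1*(-19487/406) = -14552 + 19487/406 = -5888625/406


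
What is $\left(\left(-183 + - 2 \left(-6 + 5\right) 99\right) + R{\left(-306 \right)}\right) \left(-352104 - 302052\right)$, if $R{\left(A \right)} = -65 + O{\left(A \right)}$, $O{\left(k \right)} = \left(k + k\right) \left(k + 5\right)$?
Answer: $-120470677272$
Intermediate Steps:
$O{\left(k \right)} = 2 k \left(5 + k\right)$
$R{\left(A \right)} = -65 + 2 A \left(5 + A\right)$
$\left(\left(-183 + - 2 \left(-6 + 5\right) 99\right) + R{\left(-306 \right)}\right) \left(-352104 - 302052\right) = \left(\left(-183 + - 2 \left(-6 + 5\right) 99\right) - \left(65 + 612 \left(5 - 306\right)\right)\right) \left(-352104 - 302052\right) = \left(\left(-183 + \left(-2\right) \left(-1\right) 99\right) - \left(65 + 612 \left(-301\right)\right)\right) \left(-654156\right) = \left(\left(-183 + 2 \cdot 99\right) + \left(-65 + 184212\right)\right) \left(-654156\right) = \left(\left(-183 + 198\right) + 184147\right) \left(-654156\right) = \left(15 + 184147\right) \left(-654156\right) = 184162 \left(-654156\right) = -120470677272$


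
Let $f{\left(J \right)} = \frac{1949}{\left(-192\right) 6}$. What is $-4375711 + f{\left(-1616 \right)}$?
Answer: $- \frac{5040821021}{1152} \approx -4.3757 \cdot 10^{6}$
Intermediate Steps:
$f{\left(J \right)} = - \frac{1949}{1152}$ ($f{\left(J \right)} = \frac{1949}{-1152} = 1949 \left(- \frac{1}{1152}\right) = - \frac{1949}{1152}$)
$-4375711 + f{\left(-1616 \right)} = -4375711 - \frac{1949}{1152} = - \frac{5040821021}{1152}$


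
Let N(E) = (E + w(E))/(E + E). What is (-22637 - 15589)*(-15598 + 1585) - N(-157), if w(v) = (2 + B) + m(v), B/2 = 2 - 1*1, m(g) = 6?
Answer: 168197534385/314 ≈ 5.3566e+8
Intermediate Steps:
B = 2 (B = 2*(2 - 1*1) = 2*(2 - 1) = 2*1 = 2)
w(v) = 10 (w(v) = (2 + 2) + 6 = 4 + 6 = 10)
N(E) = (10 + E)/(2*E) (N(E) = (E + 10)/(E + E) = (10 + E)/((2*E)) = (10 + E)*(1/(2*E)) = (10 + E)/(2*E))
(-22637 - 15589)*(-15598 + 1585) - N(-157) = (-22637 - 15589)*(-15598 + 1585) - (10 - 157)/(2*(-157)) = -38226*(-14013) - (-1)*(-147)/(2*157) = 535660938 - 1*147/314 = 535660938 - 147/314 = 168197534385/314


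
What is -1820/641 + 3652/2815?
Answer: -2782368/1804415 ≈ -1.5420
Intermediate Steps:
-1820/641 + 3652/2815 = -2782368/1804415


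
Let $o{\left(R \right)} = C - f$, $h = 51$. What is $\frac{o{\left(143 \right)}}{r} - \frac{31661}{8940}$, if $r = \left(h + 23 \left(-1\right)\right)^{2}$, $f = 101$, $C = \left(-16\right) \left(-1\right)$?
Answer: $- \frac{6395531}{1752240} \approx -3.6499$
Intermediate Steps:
$C = 16$
$r = 784$ ($r = \left(51 + 23 \left(-1\right)\right)^{2} = \left(51 - 23\right)^{2} = 28^{2} = 784$)
$o{\left(R \right)} = -85$ ($o{\left(R \right)} = 16 - 101 = -85$)
$\frac{o{\left(143 \right)}}{r} - \frac{31661}{8940} = - \frac{85}{784} - \frac{31661}{8940} = - \frac{6395531}{1752240}$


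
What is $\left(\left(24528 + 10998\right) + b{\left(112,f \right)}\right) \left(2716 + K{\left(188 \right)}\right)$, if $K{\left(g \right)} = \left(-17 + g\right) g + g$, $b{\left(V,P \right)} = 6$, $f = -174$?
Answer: $1245467664$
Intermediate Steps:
$K{\left(g \right)} = g + g \left(-17 + g\right)$ ($K{\left(g \right)} = g \left(-17 + g\right) + g = g + g \left(-17 + g\right)$)
$\left(\left(24528 + 10998\right) + b{\left(112,f \right)}\right) \left(2716 + K{\left(188 \right)}\right) = \left(\left(24528 + 10998\right) + 6\right) \left(2716 + 188 \left(-16 + 188\right)\right) = \left(35526 + 6\right) \left(2716 + 188 \cdot 172\right) = 35532 \left(2716 + 32336\right) = 35532 \cdot 35052 = 1245467664$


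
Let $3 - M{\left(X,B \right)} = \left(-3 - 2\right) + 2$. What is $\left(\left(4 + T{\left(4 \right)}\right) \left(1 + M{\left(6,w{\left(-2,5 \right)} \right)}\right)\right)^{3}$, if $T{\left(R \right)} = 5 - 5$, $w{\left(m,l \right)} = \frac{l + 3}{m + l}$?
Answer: $21952$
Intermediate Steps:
$w{\left(m,l \right)} = \frac{3 + l}{l + m}$
$M{\left(X,B \right)} = 6$ ($M{\left(X,B \right)} = 3 - \left(\left(-3 - 2\right) + 2\right) = 3 - \left(-5 + 2\right) = 3 - -3 = 3 + 3 = 6$)
$T{\left(R \right)} = 0$ ($T{\left(R \right)} = 5 - 5 = 0$)
$\left(\left(4 + T{\left(4 \right)}\right) \left(1 + M{\left(6,w{\left(-2,5 \right)} \right)}\right)\right)^{3} = \left(\left(4 + 0\right) \left(1 + 6\right)\right)^{3} = \left(4 \cdot 7\right)^{3} = 28^{3} = 21952$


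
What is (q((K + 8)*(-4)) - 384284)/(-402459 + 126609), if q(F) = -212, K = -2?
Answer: 192248/137925 ≈ 1.3939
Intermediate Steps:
(q((K + 8)*(-4)) - 384284)/(-402459 + 126609) = (-212 - 384284)/(-402459 + 126609) = -384496/(-275850) = -384496*(-1/275850) = 192248/137925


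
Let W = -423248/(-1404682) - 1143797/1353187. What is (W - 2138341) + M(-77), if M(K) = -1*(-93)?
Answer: -2032188659468799305/950398710767 ≈ -2.1382e+6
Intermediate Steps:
M(K) = 93
W = -516968683089/950398710767 (W = -423248*(-1/1404682) - 1143797*1/1353187 = 211624/702341 - 1143797/1353187 = -516968683089/950398710767 ≈ -0.54395)
(W - 2138341) + M(-77) = (-516968683089/950398710767 - 2138341) + 93 = -2032277046548900636/950398710767 + 93 = -2032188659468799305/950398710767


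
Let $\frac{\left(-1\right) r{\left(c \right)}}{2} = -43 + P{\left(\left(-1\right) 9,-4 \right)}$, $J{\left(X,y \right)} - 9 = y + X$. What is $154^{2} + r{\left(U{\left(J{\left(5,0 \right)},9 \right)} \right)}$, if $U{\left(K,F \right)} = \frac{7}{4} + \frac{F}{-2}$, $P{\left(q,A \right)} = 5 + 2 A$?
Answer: $23808$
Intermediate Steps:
$J{\left(X,y \right)} = 9 + X + y$ ($J{\left(X,y \right)} = 9 + \left(y + X\right) = 9 + \left(X + y\right) = 9 + X + y$)
$U{\left(K,F \right)} = \frac{7}{4} - \frac{F}{2}$ ($U{\left(K,F \right)} = 7 \cdot \frac{1}{4} + F \left(- \frac{1}{2}\right) = \frac{7}{4} - \frac{F}{2}$)
$r{\left(c \right)} = 92$ ($r{\left(c \right)} = - 2 \left(-43 + \left(5 + 2 \left(-4\right)\right)\right) = - 2 \left(-43 + \left(5 - 8\right)\right) = - 2 \left(-43 - 3\right) = \left(-2\right) \left(-46\right) = 92$)
$154^{2} + r{\left(U{\left(J{\left(5,0 \right)},9 \right)} \right)} = 154^{2} + 92 = 23716 + 92 = 23808$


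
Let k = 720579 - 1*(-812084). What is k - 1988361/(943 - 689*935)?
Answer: 328640393899/214424 ≈ 1.5327e+6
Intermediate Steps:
k = 1532663 (k = 720579 + 812084 = 1532663)
k - 1988361/(943 - 689*935) = 1532663 - 1988361/(943 - 689*935) = 1532663 - 1988361/(943 - 644215) = 1532663 - 1988361/(-643272) = 1532663 - 1988361*(-1/643272) = 1532663 + 662787/214424 = 328640393899/214424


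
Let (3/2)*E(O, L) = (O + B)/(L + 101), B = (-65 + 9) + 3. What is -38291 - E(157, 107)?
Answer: -114874/3 ≈ -38291.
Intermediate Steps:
B = -53 (B = -56 + 3 = -53)
E(O, L) = 2*(-53 + O)/(3*(101 + L)) (E(O, L) = 2*((O - 53)/(L + 101))/3 = 2*((-53 + O)/(101 + L))/3 = 2*(-53 + O)/(3*(101 + L)))
-38291 - E(157, 107) = -38291 - 2*(-53 + 157)/(3*(101 + 107)) = -38291 - 2*104/(3*208) = -38291 - 1*⅓ = -38291 - ⅓ = -114874/3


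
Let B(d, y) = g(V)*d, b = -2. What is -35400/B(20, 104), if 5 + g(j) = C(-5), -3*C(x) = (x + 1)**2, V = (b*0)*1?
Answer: 5310/31 ≈ 171.29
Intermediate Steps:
V = 0 (V = -2*0*1 = 0*1 = 0)
C(x) = -(1 + x)**2/3 (C(x) = -(x + 1)**2/3 = -(1 + x)**2/3)
g(j) = -31/3 (g(j) = -5 - (1 - 5)**2/3 = -5 - 1/3*(-4)**2 = -5 - 1/3*16 = -5 - 16/3 = -31/3)
B(d, y) = -31*d/3
-35400/B(20, 104) = -35400/((-31/3*20)) = -35400/(-620/3) = -35400*(-3/620) = 5310/31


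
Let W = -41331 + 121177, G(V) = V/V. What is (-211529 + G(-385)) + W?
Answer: -131682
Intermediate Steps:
G(V) = 1
W = 79846
(-211529 + G(-385)) + W = (-211529 + 1) + 79846 = -211528 + 79846 = -131682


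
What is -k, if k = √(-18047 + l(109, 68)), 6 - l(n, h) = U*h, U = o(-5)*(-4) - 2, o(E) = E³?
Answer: -I*√51905 ≈ -227.83*I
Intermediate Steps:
U = 498 (U = (-5)³*(-4) - 2 = -125*(-4) - 2 = 500 - 2 = 498)
l(n, h) = 6 - 498*h
k = I*√51905 (k = √(-18047 + (6 - 498*68)) = √(-18047 + (6 - 33864)) = √(-18047 - 33858) = √(-51905) = I*√51905 ≈ 227.83*I)
-k = -I*√51905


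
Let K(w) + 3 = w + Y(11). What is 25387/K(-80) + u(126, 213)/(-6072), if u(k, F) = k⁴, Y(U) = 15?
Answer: -720557143/17204 ≈ -41883.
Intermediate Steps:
K(w) = 12 + w (K(w) = -3 + (w + 15) = -3 + (15 + w) = 12 + w)
25387/K(-80) + u(126, 213)/(-6072) = 25387/(12 - 80) + 126⁴/(-6072) = 25387/(-68) + 252047376*(-1/6072) = 25387*(-1/68) - 10501974/253 = -25387/68 - 10501974/253 = -720557143/17204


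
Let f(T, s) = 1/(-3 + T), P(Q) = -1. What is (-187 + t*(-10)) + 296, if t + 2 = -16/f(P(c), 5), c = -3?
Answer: -511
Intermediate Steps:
t = 62 (t = -2 - 16/(1/(-3 - 1)) = -2 - 16/(1/(-4)) = -2 - 16/(-¼) = -2 - 16*(-4) = -2 + 64 = 62)
(-187 + t*(-10)) + 296 = (-187 + 62*(-10)) + 296 = (-187 - 620) + 296 = -807 + 296 = -511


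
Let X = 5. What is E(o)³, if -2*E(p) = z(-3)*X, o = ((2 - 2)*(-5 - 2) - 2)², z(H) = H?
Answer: 3375/8 ≈ 421.88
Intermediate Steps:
o = 4 (o = (0*(-7) - 2)² = (0 - 2)² = (-2)² = 4)
E(p) = 15/2 (E(p) = -(-3)*5/2 = -½*(-15) = 15/2)
E(o)³ = (15/2)³ = 3375/8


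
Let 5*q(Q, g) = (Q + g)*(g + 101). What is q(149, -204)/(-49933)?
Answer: -1133/49933 ≈ -0.022690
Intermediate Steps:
q(Q, g) = (101 + g)*(Q + g)/5 (q(Q, g) = ((Q + g)*(g + 101))/5 = ((Q + g)*(101 + g))/5 = ((101 + g)*(Q + g))/5 = (101 + g)*(Q + g)/5)
q(149, -204)/(-49933) = ((⅕)*(-204)² + (101/5)*149 + (101/5)*(-204) + (⅕)*149*(-204))/(-49933) = ((⅕)*41616 + 15049/5 - 20604/5 - 30396/5)*(-1/49933) = (41616/5 + 15049/5 - 20604/5 - 30396/5)*(-1/49933) = 1133*(-1/49933) = -1133/49933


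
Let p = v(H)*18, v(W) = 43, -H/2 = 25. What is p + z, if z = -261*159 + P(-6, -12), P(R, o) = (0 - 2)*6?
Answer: -40737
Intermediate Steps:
H = -50 (H = -2*25 = -50)
P(R, o) = -12 (P(R, o) = -2*6 = -12)
p = 774 (p = 43*18 = 774)
z = -41511 (z = -261*159 - 12 = -41499 - 12 = -41511)
p + z = 774 - 41511 = -40737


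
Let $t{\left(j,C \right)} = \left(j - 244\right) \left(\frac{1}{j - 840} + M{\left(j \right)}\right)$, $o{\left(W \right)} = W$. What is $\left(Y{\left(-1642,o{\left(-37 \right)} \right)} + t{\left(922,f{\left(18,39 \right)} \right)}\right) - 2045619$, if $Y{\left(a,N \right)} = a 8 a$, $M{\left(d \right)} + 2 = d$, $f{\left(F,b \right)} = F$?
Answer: $\frac{826045912}{41} \approx 2.0147 \cdot 10^{7}$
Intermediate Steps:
$M{\left(d \right)} = -2 + d$
$t{\left(j,C \right)} = \left(-244 + j\right) \left(-2 + j + \frac{1}{-840 + j}\right)$ ($t{\left(j,C \right)} = \left(j - 244\right) \left(\frac{1}{j - 840} + \left(-2 + j\right)\right) = \left(-244 + j\right) \left(\frac{1}{-840 + j} + \left(-2 + j\right)\right) = \left(-244 + j\right) \left(-2 + j + \frac{1}{-840 + j}\right)$)
$Y{\left(a,N \right)} = 8 a^{2}$ ($Y{\left(a,N \right)} = 8 a a = 8 a^{2}$)
$\left(Y{\left(-1642,o{\left(-37 \right)} \right)} + t{\left(922,f{\left(18,39 \right)} \right)}\right) - 2045619 = \left(8 \left(-1642\right)^{2} + \frac{-410164 + 922^{3} - 1086 \cdot 922^{2} + 207129 \cdot 922}{-840 + 922}\right) - 2045619 = \left(8 \cdot 2696164 + \frac{-410164 + 783777448 - 923191224 + 190972938}{82}\right) - 2045619 = \left(21569312 + \frac{-410164 + 783777448 - 923191224 + 190972938}{82}\right) - 2045619 = \left(21569312 + \frac{1}{82} \cdot 51148998\right) - 2045619 = \left(21569312 + \frac{25574499}{41}\right) - 2045619 = \frac{909916291}{41} - 2045619 = \frac{826045912}{41}$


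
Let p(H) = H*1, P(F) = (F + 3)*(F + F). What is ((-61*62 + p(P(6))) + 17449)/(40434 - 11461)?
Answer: 13775/28973 ≈ 0.47544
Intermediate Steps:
P(F) = 2*F*(3 + F) (P(F) = (3 + F)*(2*F) = 2*F*(3 + F))
p(H) = H
((-61*62 + p(P(6))) + 17449)/(40434 - 11461) = ((-61*62 + 2*6*(3 + 6)) + 17449)/(40434 - 11461) = ((-3782 + 2*6*9) + 17449)/28973 = ((-3782 + 108) + 17449)*(1/28973) = (-3674 + 17449)*(1/28973) = 13775*(1/28973) = 13775/28973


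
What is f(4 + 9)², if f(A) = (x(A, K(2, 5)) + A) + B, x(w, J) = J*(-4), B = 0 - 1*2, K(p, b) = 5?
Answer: 81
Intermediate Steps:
B = -2 (B = 0 - 2 = -2)
x(w, J) = -4*J
f(A) = -22 + A (f(A) = (-4*5 + A) - 2 = (-20 + A) - 2 = -22 + A)
f(4 + 9)² = (-22 + (4 + 9))² = (-22 + 13)² = (-9)² = 81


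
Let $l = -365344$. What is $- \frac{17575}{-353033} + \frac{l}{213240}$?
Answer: $- \frac{15653849419}{9410094615} \approx -1.6635$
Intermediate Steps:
$- \frac{17575}{-353033} + \frac{l}{213240} = - \frac{17575}{-353033} - \frac{365344}{213240} = \left(-17575\right) \left(- \frac{1}{353033}\right) - \frac{45668}{26655} = \frac{17575}{353033} - \frac{45668}{26655} = - \frac{15653849419}{9410094615}$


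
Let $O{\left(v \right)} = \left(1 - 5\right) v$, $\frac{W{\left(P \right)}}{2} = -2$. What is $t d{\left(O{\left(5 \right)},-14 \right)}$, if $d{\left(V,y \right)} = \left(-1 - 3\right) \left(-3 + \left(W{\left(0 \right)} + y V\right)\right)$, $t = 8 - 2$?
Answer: $-6552$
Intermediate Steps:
$W{\left(P \right)} = -4$ ($W{\left(P \right)} = 2 \left(-2\right) = -4$)
$t = 6$
$O{\left(v \right)} = - 4 v$ ($O{\left(v \right)} = \left(1 - 5\right) v = - 4 v$)
$d{\left(V,y \right)} = 28 - 4 V y$ ($d{\left(V,y \right)} = \left(-1 - 3\right) \left(-3 + \left(-4 + y V\right)\right) = - 4 \left(-3 + \left(-4 + V y\right)\right) = - 4 \left(-7 + V y\right) = 28 - 4 V y$)
$t d{\left(O{\left(5 \right)},-14 \right)} = 6 \left(28 - 4 \left(\left(-4\right) 5\right) \left(-14\right)\right) = 6 \left(28 - \left(-80\right) \left(-14\right)\right) = 6 \left(28 - 1120\right) = 6 \left(-1092\right) = -6552$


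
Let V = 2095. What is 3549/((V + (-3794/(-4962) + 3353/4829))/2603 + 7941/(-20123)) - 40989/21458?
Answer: 23890216121492825577369/2765777741319462304 ≈ 8637.8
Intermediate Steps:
3549/((V + (-3794/(-4962) + 3353/4829))/2603 + 7941/(-20123)) - 40989/21458 = 3549/((2095 + (-3794/(-4962) + 3353/4829))/2603 + 7941/(-20123)) - 40989/21458 = 3549/((2095 + (-3794*(-1/4962) + 3353*(1/4829)))*(1/2603) + 7941*(-1/20123)) - 40989*1/21458 = 3549/((2095 + (1897/2481 + 3353/4829))*(1/2603) - 7941/20123) - 40989/21458 = 3549/((2095 + 17479406/11980749)*(1/2603) - 7941/20123) - 40989/21458 = 3549/((25117148561/11980749)*(1/2603) - 7941/20123) - 40989/21458 = 3549/(25117148561/31185889647 - 7941/20123) - 40989/21458 = 3549/(257785230806176/627553657366581) - 40989/21458 = 3549*(627553657366581/257785230806176) - 40989/21458 = 2227187929993995969/257785230806176 - 40989/21458 = 23890216121492825577369/2765777741319462304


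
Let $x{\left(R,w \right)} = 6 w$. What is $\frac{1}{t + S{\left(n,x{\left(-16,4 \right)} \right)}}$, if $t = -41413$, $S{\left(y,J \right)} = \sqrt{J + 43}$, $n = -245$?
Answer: $- \frac{41413}{1715036502} - \frac{\sqrt{67}}{1715036502} \approx -2.4152 \cdot 10^{-5}$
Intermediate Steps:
$S{\left(y,J \right)} = \sqrt{43 + J}$
$\frac{1}{t + S{\left(n,x{\left(-16,4 \right)} \right)}} = \frac{1}{-41413 + \sqrt{43 + 6 \cdot 4}} = \frac{1}{-41413 + \sqrt{43 + 24}} = \frac{1}{-41413 + \sqrt{67}}$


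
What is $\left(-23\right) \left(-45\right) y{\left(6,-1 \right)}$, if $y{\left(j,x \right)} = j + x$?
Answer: $5175$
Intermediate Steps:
$\left(-23\right) \left(-45\right) y{\left(6,-1 \right)} = \left(-23\right) \left(-45\right) \left(6 - 1\right) = 1035 \cdot 5 = 5175$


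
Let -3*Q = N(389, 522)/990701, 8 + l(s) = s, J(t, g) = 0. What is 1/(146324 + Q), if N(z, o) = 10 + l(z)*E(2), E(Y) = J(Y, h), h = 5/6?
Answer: 2972103/434889999362 ≈ 6.8341e-6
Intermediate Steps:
h = 5/6 (h = 5*(1/6) = 5/6 ≈ 0.83333)
E(Y) = 0
l(s) = -8 + s
N(z, o) = 10 (N(z, o) = 10 + (-8 + z)*0 = 10 + 0 = 10)
Q = -10/2972103 (Q = -10/(3*990701) = -1/3*10/990701 = -10/2972103 ≈ -3.3646e-6)
1/(146324 + Q) = 1/(146324 - 10/2972103) = 1/(434889999362/2972103) = 2972103/434889999362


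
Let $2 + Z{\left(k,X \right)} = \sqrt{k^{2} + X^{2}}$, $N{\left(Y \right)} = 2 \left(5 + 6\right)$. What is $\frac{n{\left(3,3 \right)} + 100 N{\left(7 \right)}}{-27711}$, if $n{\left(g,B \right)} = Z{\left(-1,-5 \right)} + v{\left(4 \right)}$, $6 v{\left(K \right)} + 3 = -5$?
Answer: $- \frac{6590}{83133} - \frac{\sqrt{26}}{27711} \approx -0.079455$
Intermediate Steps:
$N{\left(Y \right)} = 22$ ($N{\left(Y \right)} = 2 \cdot 11 = 22$)
$v{\left(K \right)} = - \frac{4}{3}$ ($v{\left(K \right)} = - \frac{1}{2} + \frac{1}{6} \left(-5\right) = - \frac{1}{2} - \frac{5}{6} = - \frac{4}{3}$)
$Z{\left(k,X \right)} = -2 + \sqrt{X^{2} + k^{2}}$ ($Z{\left(k,X \right)} = -2 + \sqrt{k^{2} + X^{2}} = -2 + \sqrt{X^{2} + k^{2}}$)
$n{\left(g,B \right)} = - \frac{10}{3} + \sqrt{26}$ ($n{\left(g,B \right)} = \left(-2 + \sqrt{\left(-5\right)^{2} + \left(-1\right)^{2}}\right) - \frac{4}{3} = \left(-2 + \sqrt{25 + 1}\right) - \frac{4}{3} = \left(-2 + \sqrt{26}\right) - \frac{4}{3} = - \frac{10}{3} + \sqrt{26}$)
$\frac{n{\left(3,3 \right)} + 100 N{\left(7 \right)}}{-27711} = \frac{\left(- \frac{10}{3} + \sqrt{26}\right) + 100 \cdot 22}{-27711} = \left(\left(- \frac{10}{3} + \sqrt{26}\right) + 2200\right) \left(- \frac{1}{27711}\right) = \left(\frac{6590}{3} + \sqrt{26}\right) \left(- \frac{1}{27711}\right) = - \frac{6590}{83133} - \frac{\sqrt{26}}{27711}$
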